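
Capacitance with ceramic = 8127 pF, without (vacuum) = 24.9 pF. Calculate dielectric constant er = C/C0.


er = 8127 / 24.9 = 326.39

326.39


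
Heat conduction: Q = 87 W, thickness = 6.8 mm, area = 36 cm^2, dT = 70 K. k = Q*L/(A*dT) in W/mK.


k = 87*6.8/1000/(36/10000*70) = 2.35 W/mK

2.35


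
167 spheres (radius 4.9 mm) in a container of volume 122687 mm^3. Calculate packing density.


V_sphere = 4/3*pi*4.9^3 = 492.807 mm^3
Total V = 167*492.807 = 82298.769 mm^3
PD = 82298.769 / 122687 = 0.671

0.671


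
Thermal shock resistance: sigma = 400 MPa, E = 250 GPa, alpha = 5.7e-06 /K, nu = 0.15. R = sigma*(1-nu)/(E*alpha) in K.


R = 400*(1-0.15)/(250*1000*5.7e-06) = 239 K

239


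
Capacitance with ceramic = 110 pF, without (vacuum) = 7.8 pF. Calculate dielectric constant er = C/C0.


er = 110 / 7.8 = 14.1

14.1


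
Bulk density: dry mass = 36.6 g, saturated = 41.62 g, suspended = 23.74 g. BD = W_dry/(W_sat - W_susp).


BD = 36.6 / (41.62 - 23.74) = 36.6 / 17.88 = 2.047 g/cm^3

2.047


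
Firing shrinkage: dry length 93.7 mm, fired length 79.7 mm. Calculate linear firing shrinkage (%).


FS = (93.7 - 79.7) / 93.7 * 100 = 14.94%

14.94


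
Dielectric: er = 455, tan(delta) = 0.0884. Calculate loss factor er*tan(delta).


Loss = 455 * 0.0884 = 40.222

40.222


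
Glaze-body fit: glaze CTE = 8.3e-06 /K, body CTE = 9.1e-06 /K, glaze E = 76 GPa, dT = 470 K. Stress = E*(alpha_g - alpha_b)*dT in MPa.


Stress = 76*1000*(8.3e-06 - 9.1e-06)*470 = -28.6 MPa

-28.6


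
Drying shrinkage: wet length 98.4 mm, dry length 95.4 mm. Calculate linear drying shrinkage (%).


DS = (98.4 - 95.4) / 98.4 * 100 = 3.05%

3.05


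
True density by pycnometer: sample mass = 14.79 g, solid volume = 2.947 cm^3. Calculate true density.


TD = 14.79 / 2.947 = 5.019 g/cm^3

5.019


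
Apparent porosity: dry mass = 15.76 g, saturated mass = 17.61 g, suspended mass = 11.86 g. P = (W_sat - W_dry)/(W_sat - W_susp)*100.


P = (17.61 - 15.76) / (17.61 - 11.86) * 100 = 1.85 / 5.75 * 100 = 32.2%

32.2


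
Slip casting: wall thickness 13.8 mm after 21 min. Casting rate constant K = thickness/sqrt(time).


K = 13.8 / sqrt(21) = 13.8 / 4.5826 = 3.011 mm/min^0.5

3.011


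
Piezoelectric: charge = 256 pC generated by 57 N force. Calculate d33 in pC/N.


d33 = 256 / 57 = 4.5 pC/N

4.5


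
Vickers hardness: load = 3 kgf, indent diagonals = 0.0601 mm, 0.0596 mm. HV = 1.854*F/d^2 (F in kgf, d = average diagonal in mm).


d_avg = (0.0601+0.0596)/2 = 0.05985 mm
HV = 1.854*3/0.05985^2 = 1553

1553


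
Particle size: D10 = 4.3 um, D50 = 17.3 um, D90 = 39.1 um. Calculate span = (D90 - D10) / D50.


Span = (39.1 - 4.3) / 17.3 = 34.8 / 17.3 = 2.012

2.012


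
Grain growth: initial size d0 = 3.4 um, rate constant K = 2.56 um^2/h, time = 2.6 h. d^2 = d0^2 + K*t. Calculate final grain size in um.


d^2 = 3.4^2 + 2.56*2.6 = 18.216
d = sqrt(18.216) = 4.27 um

4.27


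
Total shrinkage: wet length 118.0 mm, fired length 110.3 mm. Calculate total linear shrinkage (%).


TS = (118.0 - 110.3) / 118.0 * 100 = 6.53%

6.53


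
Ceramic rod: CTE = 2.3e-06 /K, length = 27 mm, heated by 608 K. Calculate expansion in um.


dL = 2.3e-06 * 27 * 608 * 1000 = 37.757 um

37.757


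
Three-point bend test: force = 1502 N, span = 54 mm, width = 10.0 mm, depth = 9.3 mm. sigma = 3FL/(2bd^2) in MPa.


sigma = 3*1502*54/(2*10.0*9.3^2) = 140.7 MPa

140.7


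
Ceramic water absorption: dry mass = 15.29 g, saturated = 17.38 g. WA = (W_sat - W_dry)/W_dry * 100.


WA = (17.38 - 15.29) / 15.29 * 100 = 13.67%

13.67


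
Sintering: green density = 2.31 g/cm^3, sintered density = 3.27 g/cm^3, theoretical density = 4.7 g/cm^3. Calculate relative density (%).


Relative = 3.27 / 4.7 * 100 = 69.6%

69.6


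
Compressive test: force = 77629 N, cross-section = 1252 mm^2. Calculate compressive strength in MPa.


CS = 77629 / 1252 = 62.0 MPa

62.0


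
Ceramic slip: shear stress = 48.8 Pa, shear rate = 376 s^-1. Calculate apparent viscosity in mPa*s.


eta = tau/gamma * 1000 = 48.8/376 * 1000 = 129.8 mPa*s

129.8


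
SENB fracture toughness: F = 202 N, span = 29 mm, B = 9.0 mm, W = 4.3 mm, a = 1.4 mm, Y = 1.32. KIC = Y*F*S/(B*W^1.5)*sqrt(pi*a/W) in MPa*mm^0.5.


KIC = 1.32*202*29/(9.0*4.3^1.5)*sqrt(pi*1.4/4.3) = 97.45

97.45


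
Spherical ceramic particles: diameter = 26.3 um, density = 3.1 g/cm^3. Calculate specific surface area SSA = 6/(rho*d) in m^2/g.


SSA = 6 / (3.1 * 26.3) = 0.074 m^2/g

0.074


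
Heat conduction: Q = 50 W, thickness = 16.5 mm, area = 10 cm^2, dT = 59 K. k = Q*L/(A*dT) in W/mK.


k = 50*16.5/1000/(10/10000*59) = 13.98 W/mK

13.98


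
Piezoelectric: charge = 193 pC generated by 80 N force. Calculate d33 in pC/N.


d33 = 193 / 80 = 2.4 pC/N

2.4


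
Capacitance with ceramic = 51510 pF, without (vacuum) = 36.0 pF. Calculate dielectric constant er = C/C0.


er = 51510 / 36.0 = 1430.83

1430.83


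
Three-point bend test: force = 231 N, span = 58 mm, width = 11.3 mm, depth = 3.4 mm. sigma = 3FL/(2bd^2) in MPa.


sigma = 3*231*58/(2*11.3*3.4^2) = 153.8 MPa

153.8


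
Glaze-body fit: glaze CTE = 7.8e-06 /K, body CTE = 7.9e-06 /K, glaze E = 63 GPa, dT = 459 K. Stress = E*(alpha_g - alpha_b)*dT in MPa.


Stress = 63*1000*(7.8e-06 - 7.9e-06)*459 = -2.9 MPa

-2.9


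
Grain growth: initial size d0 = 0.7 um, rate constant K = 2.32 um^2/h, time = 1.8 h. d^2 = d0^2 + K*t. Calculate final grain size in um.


d^2 = 0.7^2 + 2.32*1.8 = 4.666
d = sqrt(4.666) = 2.16 um

2.16


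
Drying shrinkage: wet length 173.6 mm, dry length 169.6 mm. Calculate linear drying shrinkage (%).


DS = (173.6 - 169.6) / 173.6 * 100 = 2.3%

2.3


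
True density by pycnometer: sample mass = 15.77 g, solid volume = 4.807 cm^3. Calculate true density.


TD = 15.77 / 4.807 = 3.281 g/cm^3

3.281


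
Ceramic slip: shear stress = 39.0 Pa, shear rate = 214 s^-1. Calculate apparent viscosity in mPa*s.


eta = tau/gamma * 1000 = 39.0/214 * 1000 = 182.2 mPa*s

182.2


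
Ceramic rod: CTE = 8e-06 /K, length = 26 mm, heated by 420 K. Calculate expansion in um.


dL = 8e-06 * 26 * 420 * 1000 = 87.36 um

87.36


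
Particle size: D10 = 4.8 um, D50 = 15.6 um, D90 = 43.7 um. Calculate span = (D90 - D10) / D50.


Span = (43.7 - 4.8) / 15.6 = 38.9 / 15.6 = 2.494

2.494


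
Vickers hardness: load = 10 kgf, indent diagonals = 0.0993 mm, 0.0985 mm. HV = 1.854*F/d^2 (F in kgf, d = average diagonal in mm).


d_avg = (0.0993+0.0985)/2 = 0.0989 mm
HV = 1.854*10/0.0989^2 = 1895

1895


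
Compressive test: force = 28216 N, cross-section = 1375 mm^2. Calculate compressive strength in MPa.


CS = 28216 / 1375 = 20.5 MPa

20.5


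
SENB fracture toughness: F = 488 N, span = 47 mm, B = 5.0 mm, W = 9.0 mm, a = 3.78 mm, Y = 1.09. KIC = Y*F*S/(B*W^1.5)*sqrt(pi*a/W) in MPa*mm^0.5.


KIC = 1.09*488*47/(5.0*9.0^1.5)*sqrt(pi*3.78/9.0) = 212.72

212.72


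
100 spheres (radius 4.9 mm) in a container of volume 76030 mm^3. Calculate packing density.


V_sphere = 4/3*pi*4.9^3 = 492.807 mm^3
Total V = 100*492.807 = 49280.7 mm^3
PD = 49280.7 / 76030 = 0.648

0.648


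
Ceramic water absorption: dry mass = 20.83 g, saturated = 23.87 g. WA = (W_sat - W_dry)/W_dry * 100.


WA = (23.87 - 20.83) / 20.83 * 100 = 14.59%

14.59


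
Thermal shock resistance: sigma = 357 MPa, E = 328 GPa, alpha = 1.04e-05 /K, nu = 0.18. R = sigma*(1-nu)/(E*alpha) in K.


R = 357*(1-0.18)/(328*1000*1.04e-05) = 86 K

86


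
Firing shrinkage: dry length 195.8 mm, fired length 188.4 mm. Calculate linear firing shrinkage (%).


FS = (195.8 - 188.4) / 195.8 * 100 = 3.78%

3.78


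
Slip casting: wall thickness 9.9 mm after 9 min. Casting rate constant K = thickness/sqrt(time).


K = 9.9 / sqrt(9) = 9.9 / 3.0 = 3.3 mm/min^0.5

3.3


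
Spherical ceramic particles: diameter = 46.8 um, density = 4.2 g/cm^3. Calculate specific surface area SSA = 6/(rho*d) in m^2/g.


SSA = 6 / (4.2 * 46.8) = 0.031 m^2/g

0.031


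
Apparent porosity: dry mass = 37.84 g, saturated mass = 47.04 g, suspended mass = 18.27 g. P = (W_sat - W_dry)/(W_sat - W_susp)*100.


P = (47.04 - 37.84) / (47.04 - 18.27) * 100 = 9.2 / 28.77 * 100 = 32.0%

32.0


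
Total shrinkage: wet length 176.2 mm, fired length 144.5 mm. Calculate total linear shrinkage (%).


TS = (176.2 - 144.5) / 176.2 * 100 = 17.99%

17.99


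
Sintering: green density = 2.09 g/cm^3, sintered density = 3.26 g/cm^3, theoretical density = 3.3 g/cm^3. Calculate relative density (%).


Relative = 3.26 / 3.3 * 100 = 98.8%

98.8


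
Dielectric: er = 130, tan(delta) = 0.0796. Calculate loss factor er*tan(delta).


Loss = 130 * 0.0796 = 10.348

10.348


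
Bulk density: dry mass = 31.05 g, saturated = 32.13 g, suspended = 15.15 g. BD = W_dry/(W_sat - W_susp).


BD = 31.05 / (32.13 - 15.15) = 31.05 / 16.98 = 1.829 g/cm^3

1.829


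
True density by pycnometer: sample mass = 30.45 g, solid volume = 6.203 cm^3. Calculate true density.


TD = 30.45 / 6.203 = 4.909 g/cm^3

4.909


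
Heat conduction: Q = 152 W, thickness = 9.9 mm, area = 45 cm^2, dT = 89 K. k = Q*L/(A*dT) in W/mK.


k = 152*9.9/1000/(45/10000*89) = 3.76 W/mK

3.76


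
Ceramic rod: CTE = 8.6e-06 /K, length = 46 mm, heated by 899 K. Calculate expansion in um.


dL = 8.6e-06 * 46 * 899 * 1000 = 355.644 um

355.644


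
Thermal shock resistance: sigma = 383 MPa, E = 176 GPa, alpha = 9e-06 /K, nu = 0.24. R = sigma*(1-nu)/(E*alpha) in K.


R = 383*(1-0.24)/(176*1000*9e-06) = 184 K

184


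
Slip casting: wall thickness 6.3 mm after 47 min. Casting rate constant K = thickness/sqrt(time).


K = 6.3 / sqrt(47) = 6.3 / 6.8557 = 0.919 mm/min^0.5

0.919


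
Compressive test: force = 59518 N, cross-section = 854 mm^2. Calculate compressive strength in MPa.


CS = 59518 / 854 = 69.7 MPa

69.7


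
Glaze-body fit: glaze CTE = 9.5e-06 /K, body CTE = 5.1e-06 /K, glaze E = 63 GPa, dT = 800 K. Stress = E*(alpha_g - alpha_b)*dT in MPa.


Stress = 63*1000*(9.5e-06 - 5.1e-06)*800 = 221.8 MPa

221.8


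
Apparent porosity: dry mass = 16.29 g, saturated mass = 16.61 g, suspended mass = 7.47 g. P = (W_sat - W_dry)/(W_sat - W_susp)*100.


P = (16.61 - 16.29) / (16.61 - 7.47) * 100 = 0.32 / 9.14 * 100 = 3.5%

3.5


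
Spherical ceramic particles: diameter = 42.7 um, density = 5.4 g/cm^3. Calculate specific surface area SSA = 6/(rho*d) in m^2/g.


SSA = 6 / (5.4 * 42.7) = 0.026 m^2/g

0.026


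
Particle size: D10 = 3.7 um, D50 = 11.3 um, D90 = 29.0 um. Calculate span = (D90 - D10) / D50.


Span = (29.0 - 3.7) / 11.3 = 25.3 / 11.3 = 2.239

2.239


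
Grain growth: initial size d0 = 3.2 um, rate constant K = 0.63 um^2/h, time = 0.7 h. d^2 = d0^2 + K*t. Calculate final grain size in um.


d^2 = 3.2^2 + 0.63*0.7 = 10.681
d = sqrt(10.681) = 3.27 um

3.27


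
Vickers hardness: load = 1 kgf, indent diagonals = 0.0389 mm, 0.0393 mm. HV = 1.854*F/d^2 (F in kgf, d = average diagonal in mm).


d_avg = (0.0389+0.0393)/2 = 0.0391 mm
HV = 1.854*1/0.0391^2 = 1213

1213


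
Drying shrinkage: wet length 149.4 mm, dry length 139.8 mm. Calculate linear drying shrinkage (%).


DS = (149.4 - 139.8) / 149.4 * 100 = 6.43%

6.43


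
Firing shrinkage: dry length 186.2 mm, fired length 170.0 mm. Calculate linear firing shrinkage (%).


FS = (186.2 - 170.0) / 186.2 * 100 = 8.7%

8.7


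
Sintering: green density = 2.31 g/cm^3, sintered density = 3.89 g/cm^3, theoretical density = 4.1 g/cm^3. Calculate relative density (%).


Relative = 3.89 / 4.1 * 100 = 94.9%

94.9


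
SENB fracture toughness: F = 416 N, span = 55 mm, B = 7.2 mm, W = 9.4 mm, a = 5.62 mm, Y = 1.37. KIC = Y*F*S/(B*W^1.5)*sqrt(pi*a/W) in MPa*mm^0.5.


KIC = 1.37*416*55/(7.2*9.4^1.5)*sqrt(pi*5.62/9.4) = 207.03

207.03


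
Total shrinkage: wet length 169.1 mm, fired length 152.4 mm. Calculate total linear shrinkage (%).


TS = (169.1 - 152.4) / 169.1 * 100 = 9.88%

9.88


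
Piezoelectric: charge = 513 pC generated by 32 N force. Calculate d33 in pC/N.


d33 = 513 / 32 = 16.0 pC/N

16.0


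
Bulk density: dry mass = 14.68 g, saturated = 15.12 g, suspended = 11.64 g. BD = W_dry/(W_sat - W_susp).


BD = 14.68 / (15.12 - 11.64) = 14.68 / 3.48 = 4.218 g/cm^3

4.218


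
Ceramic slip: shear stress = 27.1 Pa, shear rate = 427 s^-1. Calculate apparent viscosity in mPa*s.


eta = tau/gamma * 1000 = 27.1/427 * 1000 = 63.5 mPa*s

63.5


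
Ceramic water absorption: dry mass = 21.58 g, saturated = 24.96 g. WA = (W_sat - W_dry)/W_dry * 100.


WA = (24.96 - 21.58) / 21.58 * 100 = 15.66%

15.66


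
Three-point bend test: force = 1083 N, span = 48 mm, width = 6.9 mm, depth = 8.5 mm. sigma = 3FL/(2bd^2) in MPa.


sigma = 3*1083*48/(2*6.9*8.5^2) = 156.4 MPa

156.4


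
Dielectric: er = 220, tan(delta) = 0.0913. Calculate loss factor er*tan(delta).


Loss = 220 * 0.0913 = 20.086

20.086


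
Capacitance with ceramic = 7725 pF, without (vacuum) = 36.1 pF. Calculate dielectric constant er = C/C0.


er = 7725 / 36.1 = 213.99

213.99


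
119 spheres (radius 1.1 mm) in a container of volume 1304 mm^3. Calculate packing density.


V_sphere = 4/3*pi*1.1^3 = 5.5753 mm^3
Total V = 119*5.5753 = 663.4607 mm^3
PD = 663.4607 / 1304 = 0.509

0.509


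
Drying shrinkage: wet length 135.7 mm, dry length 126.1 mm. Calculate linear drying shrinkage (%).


DS = (135.7 - 126.1) / 135.7 * 100 = 7.07%

7.07


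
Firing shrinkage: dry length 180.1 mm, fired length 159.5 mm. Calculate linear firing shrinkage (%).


FS = (180.1 - 159.5) / 180.1 * 100 = 11.44%

11.44


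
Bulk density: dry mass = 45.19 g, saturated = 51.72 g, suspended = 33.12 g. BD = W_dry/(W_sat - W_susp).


BD = 45.19 / (51.72 - 33.12) = 45.19 / 18.6 = 2.43 g/cm^3

2.43


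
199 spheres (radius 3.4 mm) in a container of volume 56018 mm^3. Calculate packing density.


V_sphere = 4/3*pi*3.4^3 = 164.6362 mm^3
Total V = 199*164.6362 = 32762.6038 mm^3
PD = 32762.6038 / 56018 = 0.585

0.585


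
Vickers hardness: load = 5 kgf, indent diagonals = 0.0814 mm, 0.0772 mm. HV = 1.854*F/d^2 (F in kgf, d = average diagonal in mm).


d_avg = (0.0814+0.0772)/2 = 0.0793 mm
HV = 1.854*5/0.0793^2 = 1474

1474


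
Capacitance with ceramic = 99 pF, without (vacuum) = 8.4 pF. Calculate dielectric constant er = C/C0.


er = 99 / 8.4 = 11.79

11.79


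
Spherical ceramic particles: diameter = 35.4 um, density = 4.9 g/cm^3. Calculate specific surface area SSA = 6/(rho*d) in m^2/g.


SSA = 6 / (4.9 * 35.4) = 0.035 m^2/g

0.035


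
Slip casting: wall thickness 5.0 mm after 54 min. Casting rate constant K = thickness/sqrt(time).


K = 5.0 / sqrt(54) = 5.0 / 7.3485 = 0.68 mm/min^0.5

0.68


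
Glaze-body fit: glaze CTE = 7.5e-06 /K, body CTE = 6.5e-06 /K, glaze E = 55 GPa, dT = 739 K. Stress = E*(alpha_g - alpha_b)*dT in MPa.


Stress = 55*1000*(7.5e-06 - 6.5e-06)*739 = 40.6 MPa

40.6


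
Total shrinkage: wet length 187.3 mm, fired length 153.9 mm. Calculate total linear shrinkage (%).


TS = (187.3 - 153.9) / 187.3 * 100 = 17.83%

17.83


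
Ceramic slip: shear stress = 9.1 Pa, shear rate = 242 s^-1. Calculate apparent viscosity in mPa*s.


eta = tau/gamma * 1000 = 9.1/242 * 1000 = 37.6 mPa*s

37.6


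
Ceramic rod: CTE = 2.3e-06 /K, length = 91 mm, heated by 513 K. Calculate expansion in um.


dL = 2.3e-06 * 91 * 513 * 1000 = 107.371 um

107.371


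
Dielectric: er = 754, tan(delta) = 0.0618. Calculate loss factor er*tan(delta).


Loss = 754 * 0.0618 = 46.597

46.597


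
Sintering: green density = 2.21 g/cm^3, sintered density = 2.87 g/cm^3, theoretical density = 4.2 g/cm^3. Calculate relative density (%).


Relative = 2.87 / 4.2 * 100 = 68.3%

68.3


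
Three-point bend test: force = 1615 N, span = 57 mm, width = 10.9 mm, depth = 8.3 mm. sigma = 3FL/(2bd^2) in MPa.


sigma = 3*1615*57/(2*10.9*8.3^2) = 183.9 MPa

183.9


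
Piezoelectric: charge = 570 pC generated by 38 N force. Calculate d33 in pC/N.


d33 = 570 / 38 = 15.0 pC/N

15.0


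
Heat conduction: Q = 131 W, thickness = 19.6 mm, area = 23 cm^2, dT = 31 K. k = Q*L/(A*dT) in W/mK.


k = 131*19.6/1000/(23/10000*31) = 36.01 W/mK

36.01


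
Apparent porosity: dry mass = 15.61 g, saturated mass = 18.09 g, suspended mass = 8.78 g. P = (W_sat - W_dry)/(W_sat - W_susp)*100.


P = (18.09 - 15.61) / (18.09 - 8.78) * 100 = 2.48 / 9.31 * 100 = 26.6%

26.6


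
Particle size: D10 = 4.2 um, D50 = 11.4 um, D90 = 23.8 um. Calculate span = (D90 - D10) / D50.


Span = (23.8 - 4.2) / 11.4 = 19.6 / 11.4 = 1.719

1.719


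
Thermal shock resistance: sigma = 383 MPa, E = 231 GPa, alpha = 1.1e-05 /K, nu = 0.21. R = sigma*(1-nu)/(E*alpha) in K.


R = 383*(1-0.21)/(231*1000*1.1e-05) = 119 K

119


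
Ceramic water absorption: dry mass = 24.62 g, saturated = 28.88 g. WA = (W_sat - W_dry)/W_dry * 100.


WA = (28.88 - 24.62) / 24.62 * 100 = 17.3%

17.3


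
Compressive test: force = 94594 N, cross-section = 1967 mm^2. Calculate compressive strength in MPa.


CS = 94594 / 1967 = 48.1 MPa

48.1


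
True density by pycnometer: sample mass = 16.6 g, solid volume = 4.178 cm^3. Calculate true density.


TD = 16.6 / 4.178 = 3.973 g/cm^3

3.973


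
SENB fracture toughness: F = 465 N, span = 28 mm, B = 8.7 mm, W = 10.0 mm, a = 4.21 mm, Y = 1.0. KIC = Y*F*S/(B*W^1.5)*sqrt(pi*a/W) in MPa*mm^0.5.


KIC = 1.0*465*28/(8.7*10.0^1.5)*sqrt(pi*4.21/10.0) = 54.43

54.43


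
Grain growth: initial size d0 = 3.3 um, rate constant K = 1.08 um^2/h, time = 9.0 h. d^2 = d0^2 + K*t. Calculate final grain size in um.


d^2 = 3.3^2 + 1.08*9.0 = 20.61
d = sqrt(20.61) = 4.54 um

4.54


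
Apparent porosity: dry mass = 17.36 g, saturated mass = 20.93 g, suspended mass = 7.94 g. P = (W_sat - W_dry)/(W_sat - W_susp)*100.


P = (20.93 - 17.36) / (20.93 - 7.94) * 100 = 3.57 / 12.99 * 100 = 27.5%

27.5


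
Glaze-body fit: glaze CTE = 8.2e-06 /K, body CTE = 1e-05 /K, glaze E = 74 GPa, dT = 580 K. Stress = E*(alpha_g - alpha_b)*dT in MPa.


Stress = 74*1000*(8.2e-06 - 1e-05)*580 = -77.3 MPa

-77.3


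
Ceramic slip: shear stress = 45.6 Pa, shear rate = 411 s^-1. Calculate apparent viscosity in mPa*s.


eta = tau/gamma * 1000 = 45.6/411 * 1000 = 110.9 mPa*s

110.9


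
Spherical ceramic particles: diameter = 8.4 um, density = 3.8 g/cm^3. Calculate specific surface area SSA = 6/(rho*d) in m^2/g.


SSA = 6 / (3.8 * 8.4) = 0.188 m^2/g

0.188


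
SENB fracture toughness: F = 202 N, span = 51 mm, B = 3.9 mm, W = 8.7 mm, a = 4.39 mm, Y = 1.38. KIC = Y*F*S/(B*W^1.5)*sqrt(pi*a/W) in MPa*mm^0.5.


KIC = 1.38*202*51/(3.9*8.7^1.5)*sqrt(pi*4.39/8.7) = 178.86

178.86


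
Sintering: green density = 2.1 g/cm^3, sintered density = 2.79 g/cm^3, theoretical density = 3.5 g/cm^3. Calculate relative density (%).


Relative = 2.79 / 3.5 * 100 = 79.7%

79.7


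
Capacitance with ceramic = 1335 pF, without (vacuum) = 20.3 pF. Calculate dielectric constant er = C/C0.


er = 1335 / 20.3 = 65.76

65.76


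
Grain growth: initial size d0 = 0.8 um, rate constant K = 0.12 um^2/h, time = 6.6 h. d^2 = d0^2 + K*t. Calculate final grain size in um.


d^2 = 0.8^2 + 0.12*6.6 = 1.432
d = sqrt(1.432) = 1.2 um

1.2


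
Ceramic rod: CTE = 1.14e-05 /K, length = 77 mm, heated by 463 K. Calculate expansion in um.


dL = 1.14e-05 * 77 * 463 * 1000 = 406.421 um

406.421


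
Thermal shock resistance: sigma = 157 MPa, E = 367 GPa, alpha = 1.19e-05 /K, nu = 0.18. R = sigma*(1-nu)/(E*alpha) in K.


R = 157*(1-0.18)/(367*1000*1.19e-05) = 29 K

29


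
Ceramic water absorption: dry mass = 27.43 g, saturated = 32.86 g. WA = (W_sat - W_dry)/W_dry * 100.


WA = (32.86 - 27.43) / 27.43 * 100 = 19.8%

19.8


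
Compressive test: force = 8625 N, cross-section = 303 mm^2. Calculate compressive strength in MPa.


CS = 8625 / 303 = 28.5 MPa

28.5


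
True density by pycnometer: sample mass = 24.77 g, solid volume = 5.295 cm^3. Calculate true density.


TD = 24.77 / 5.295 = 4.678 g/cm^3

4.678


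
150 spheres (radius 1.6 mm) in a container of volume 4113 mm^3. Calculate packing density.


V_sphere = 4/3*pi*1.6^3 = 17.1573 mm^3
Total V = 150*17.1573 = 2573.595 mm^3
PD = 2573.595 / 4113 = 0.626

0.626


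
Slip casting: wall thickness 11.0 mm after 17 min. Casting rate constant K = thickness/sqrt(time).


K = 11.0 / sqrt(17) = 11.0 / 4.1231 = 2.668 mm/min^0.5

2.668


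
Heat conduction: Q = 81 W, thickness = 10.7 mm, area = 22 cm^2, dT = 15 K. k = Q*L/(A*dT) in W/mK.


k = 81*10.7/1000/(22/10000*15) = 26.26 W/mK

26.26


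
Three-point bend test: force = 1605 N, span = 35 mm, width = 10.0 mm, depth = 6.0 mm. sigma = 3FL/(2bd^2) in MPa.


sigma = 3*1605*35/(2*10.0*6.0^2) = 234.1 MPa

234.1


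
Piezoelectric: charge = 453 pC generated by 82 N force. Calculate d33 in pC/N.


d33 = 453 / 82 = 5.5 pC/N

5.5


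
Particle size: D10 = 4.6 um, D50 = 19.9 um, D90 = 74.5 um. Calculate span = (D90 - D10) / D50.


Span = (74.5 - 4.6) / 19.9 = 69.9 / 19.9 = 3.513

3.513


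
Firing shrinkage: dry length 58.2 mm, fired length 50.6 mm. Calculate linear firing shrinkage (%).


FS = (58.2 - 50.6) / 58.2 * 100 = 13.06%

13.06


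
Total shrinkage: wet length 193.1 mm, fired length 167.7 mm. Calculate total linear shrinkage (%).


TS = (193.1 - 167.7) / 193.1 * 100 = 13.15%

13.15


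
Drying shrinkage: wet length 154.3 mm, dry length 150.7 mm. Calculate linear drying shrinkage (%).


DS = (154.3 - 150.7) / 154.3 * 100 = 2.33%

2.33


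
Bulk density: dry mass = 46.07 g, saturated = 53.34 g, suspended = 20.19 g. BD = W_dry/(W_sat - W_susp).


BD = 46.07 / (53.34 - 20.19) = 46.07 / 33.15 = 1.39 g/cm^3

1.39


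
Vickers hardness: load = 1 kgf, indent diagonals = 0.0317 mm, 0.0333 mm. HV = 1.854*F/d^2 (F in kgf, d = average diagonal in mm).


d_avg = (0.0317+0.0333)/2 = 0.0325 mm
HV = 1.854*1/0.0325^2 = 1755

1755


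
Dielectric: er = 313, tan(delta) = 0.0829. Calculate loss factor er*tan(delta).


Loss = 313 * 0.0829 = 25.948

25.948


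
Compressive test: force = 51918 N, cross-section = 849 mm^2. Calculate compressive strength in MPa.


CS = 51918 / 849 = 61.2 MPa

61.2


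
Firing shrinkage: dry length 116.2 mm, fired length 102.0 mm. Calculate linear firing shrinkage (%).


FS = (116.2 - 102.0) / 116.2 * 100 = 12.22%

12.22


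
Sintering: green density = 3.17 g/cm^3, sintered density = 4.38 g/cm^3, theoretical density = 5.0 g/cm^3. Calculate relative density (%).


Relative = 4.38 / 5.0 * 100 = 87.6%

87.6


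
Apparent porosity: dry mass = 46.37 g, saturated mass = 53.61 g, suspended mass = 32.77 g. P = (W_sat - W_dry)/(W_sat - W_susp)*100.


P = (53.61 - 46.37) / (53.61 - 32.77) * 100 = 7.24 / 20.84 * 100 = 34.7%

34.7


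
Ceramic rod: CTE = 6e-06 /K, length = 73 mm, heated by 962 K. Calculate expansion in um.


dL = 6e-06 * 73 * 962 * 1000 = 421.356 um

421.356


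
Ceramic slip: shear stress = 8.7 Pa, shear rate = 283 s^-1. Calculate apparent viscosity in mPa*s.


eta = tau/gamma * 1000 = 8.7/283 * 1000 = 30.7 mPa*s

30.7


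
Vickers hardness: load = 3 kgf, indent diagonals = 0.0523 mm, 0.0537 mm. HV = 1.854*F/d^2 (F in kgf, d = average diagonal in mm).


d_avg = (0.0523+0.0537)/2 = 0.053 mm
HV = 1.854*3/0.053^2 = 1980

1980


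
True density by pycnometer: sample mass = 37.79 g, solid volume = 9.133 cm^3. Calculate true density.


TD = 37.79 / 9.133 = 4.138 g/cm^3

4.138


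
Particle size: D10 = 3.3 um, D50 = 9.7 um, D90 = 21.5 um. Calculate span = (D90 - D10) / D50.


Span = (21.5 - 3.3) / 9.7 = 18.2 / 9.7 = 1.876

1.876


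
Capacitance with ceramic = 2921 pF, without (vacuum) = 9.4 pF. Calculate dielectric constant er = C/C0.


er = 2921 / 9.4 = 310.74

310.74


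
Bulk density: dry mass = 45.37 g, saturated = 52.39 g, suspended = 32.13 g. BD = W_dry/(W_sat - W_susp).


BD = 45.37 / (52.39 - 32.13) = 45.37 / 20.26 = 2.239 g/cm^3

2.239


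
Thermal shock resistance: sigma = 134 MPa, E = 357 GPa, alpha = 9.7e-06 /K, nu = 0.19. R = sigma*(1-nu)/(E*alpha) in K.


R = 134*(1-0.19)/(357*1000*9.7e-06) = 31 K

31


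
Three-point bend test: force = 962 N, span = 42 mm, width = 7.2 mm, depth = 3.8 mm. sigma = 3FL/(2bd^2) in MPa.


sigma = 3*962*42/(2*7.2*3.8^2) = 582.9 MPa

582.9


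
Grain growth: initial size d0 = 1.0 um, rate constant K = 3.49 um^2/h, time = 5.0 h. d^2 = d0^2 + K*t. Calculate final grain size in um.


d^2 = 1.0^2 + 3.49*5.0 = 18.45
d = sqrt(18.45) = 4.3 um

4.3


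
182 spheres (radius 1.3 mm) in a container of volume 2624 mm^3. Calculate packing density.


V_sphere = 4/3*pi*1.3^3 = 9.2028 mm^3
Total V = 182*9.2028 = 1674.9096 mm^3
PD = 1674.9096 / 2624 = 0.638

0.638


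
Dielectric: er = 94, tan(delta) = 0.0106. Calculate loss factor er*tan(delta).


Loss = 94 * 0.0106 = 0.996

0.996


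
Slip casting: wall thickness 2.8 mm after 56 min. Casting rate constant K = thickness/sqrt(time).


K = 2.8 / sqrt(56) = 2.8 / 7.4833 = 0.374 mm/min^0.5

0.374


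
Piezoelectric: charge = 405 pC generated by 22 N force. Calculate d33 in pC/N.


d33 = 405 / 22 = 18.4 pC/N

18.4


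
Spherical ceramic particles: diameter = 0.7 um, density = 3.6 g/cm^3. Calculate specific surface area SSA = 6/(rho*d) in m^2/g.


SSA = 6 / (3.6 * 0.7) = 2.381 m^2/g

2.381


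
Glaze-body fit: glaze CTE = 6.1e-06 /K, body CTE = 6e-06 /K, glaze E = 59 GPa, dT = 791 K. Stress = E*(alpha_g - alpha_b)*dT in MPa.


Stress = 59*1000*(6.1e-06 - 6e-06)*791 = 4.7 MPa

4.7


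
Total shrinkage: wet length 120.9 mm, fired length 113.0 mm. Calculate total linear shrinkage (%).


TS = (120.9 - 113.0) / 120.9 * 100 = 6.53%

6.53


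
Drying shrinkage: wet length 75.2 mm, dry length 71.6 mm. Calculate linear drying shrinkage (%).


DS = (75.2 - 71.6) / 75.2 * 100 = 4.79%

4.79


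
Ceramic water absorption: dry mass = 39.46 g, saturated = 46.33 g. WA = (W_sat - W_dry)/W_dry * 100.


WA = (46.33 - 39.46) / 39.46 * 100 = 17.41%

17.41


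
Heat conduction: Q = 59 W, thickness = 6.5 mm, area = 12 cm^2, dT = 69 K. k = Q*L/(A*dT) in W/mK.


k = 59*6.5/1000/(12/10000*69) = 4.63 W/mK

4.63


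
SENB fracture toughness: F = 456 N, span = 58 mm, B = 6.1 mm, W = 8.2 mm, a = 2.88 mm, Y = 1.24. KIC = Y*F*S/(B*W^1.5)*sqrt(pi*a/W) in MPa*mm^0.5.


KIC = 1.24*456*58/(6.1*8.2^1.5)*sqrt(pi*2.88/8.2) = 240.51

240.51


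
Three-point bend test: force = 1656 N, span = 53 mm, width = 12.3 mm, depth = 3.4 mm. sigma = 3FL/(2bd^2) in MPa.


sigma = 3*1656*53/(2*12.3*3.4^2) = 925.9 MPa

925.9


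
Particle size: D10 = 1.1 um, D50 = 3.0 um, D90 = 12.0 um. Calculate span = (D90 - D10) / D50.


Span = (12.0 - 1.1) / 3.0 = 10.9 / 3.0 = 3.633

3.633


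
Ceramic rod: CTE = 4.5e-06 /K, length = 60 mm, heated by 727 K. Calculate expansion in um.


dL = 4.5e-06 * 60 * 727 * 1000 = 196.29 um

196.29


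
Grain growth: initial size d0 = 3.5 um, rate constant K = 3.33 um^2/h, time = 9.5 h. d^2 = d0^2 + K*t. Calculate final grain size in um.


d^2 = 3.5^2 + 3.33*9.5 = 43.885
d = sqrt(43.885) = 6.62 um

6.62


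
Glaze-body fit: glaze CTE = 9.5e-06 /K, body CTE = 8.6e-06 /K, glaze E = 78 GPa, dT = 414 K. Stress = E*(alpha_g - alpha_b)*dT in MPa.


Stress = 78*1000*(9.5e-06 - 8.6e-06)*414 = 29.1 MPa

29.1


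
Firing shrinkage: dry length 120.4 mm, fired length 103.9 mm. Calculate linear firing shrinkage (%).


FS = (120.4 - 103.9) / 120.4 * 100 = 13.7%

13.7


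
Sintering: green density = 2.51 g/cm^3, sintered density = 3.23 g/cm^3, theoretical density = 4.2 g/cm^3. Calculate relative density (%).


Relative = 3.23 / 4.2 * 100 = 76.9%

76.9


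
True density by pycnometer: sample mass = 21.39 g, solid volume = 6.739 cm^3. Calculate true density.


TD = 21.39 / 6.739 = 3.174 g/cm^3

3.174


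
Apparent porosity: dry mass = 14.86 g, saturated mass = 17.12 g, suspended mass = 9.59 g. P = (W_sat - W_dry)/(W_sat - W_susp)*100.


P = (17.12 - 14.86) / (17.12 - 9.59) * 100 = 2.26 / 7.53 * 100 = 30.0%

30.0


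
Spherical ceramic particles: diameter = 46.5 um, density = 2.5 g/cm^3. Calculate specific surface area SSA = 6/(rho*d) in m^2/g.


SSA = 6 / (2.5 * 46.5) = 0.052 m^2/g

0.052


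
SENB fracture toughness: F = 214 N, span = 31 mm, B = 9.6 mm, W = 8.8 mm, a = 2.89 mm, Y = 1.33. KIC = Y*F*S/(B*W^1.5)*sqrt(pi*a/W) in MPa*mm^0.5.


KIC = 1.33*214*31/(9.6*8.8^1.5)*sqrt(pi*2.89/8.8) = 35.76

35.76


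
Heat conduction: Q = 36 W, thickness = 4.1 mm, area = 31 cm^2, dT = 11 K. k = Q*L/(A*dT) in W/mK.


k = 36*4.1/1000/(31/10000*11) = 4.33 W/mK

4.33


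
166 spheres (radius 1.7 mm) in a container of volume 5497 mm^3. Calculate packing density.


V_sphere = 4/3*pi*1.7^3 = 20.5795 mm^3
Total V = 166*20.5795 = 3416.197 mm^3
PD = 3416.197 / 5497 = 0.621

0.621


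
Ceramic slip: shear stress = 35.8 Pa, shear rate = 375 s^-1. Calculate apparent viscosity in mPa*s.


eta = tau/gamma * 1000 = 35.8/375 * 1000 = 95.5 mPa*s

95.5


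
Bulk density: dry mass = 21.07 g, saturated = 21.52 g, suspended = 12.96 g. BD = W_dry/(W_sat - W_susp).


BD = 21.07 / (21.52 - 12.96) = 21.07 / 8.56 = 2.461 g/cm^3

2.461


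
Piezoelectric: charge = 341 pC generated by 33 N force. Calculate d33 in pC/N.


d33 = 341 / 33 = 10.3 pC/N

10.3


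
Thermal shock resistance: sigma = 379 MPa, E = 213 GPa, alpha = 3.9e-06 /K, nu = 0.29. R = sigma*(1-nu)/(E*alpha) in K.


R = 379*(1-0.29)/(213*1000*3.9e-06) = 324 K

324


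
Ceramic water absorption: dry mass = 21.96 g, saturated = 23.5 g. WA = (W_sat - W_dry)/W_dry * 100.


WA = (23.5 - 21.96) / 21.96 * 100 = 7.01%

7.01


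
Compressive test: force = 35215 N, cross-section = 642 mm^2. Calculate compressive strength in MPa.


CS = 35215 / 642 = 54.9 MPa

54.9


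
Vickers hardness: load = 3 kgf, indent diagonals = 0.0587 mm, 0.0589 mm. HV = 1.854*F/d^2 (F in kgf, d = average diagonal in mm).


d_avg = (0.0587+0.0589)/2 = 0.0588 mm
HV = 1.854*3/0.0588^2 = 1609

1609


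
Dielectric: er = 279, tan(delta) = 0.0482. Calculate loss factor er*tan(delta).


Loss = 279 * 0.0482 = 13.448

13.448


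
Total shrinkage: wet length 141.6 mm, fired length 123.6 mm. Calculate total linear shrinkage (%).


TS = (141.6 - 123.6) / 141.6 * 100 = 12.71%

12.71


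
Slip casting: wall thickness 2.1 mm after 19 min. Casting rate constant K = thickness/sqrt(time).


K = 2.1 / sqrt(19) = 2.1 / 4.3589 = 0.482 mm/min^0.5

0.482


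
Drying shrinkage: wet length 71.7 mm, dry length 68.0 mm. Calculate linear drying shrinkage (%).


DS = (71.7 - 68.0) / 71.7 * 100 = 5.16%

5.16


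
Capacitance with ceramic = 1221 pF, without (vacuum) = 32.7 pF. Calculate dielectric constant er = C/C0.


er = 1221 / 32.7 = 37.34

37.34


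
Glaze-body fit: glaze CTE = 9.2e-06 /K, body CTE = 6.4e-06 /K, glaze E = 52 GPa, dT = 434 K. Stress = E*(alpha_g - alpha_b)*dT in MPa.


Stress = 52*1000*(9.2e-06 - 6.4e-06)*434 = 63.2 MPa

63.2


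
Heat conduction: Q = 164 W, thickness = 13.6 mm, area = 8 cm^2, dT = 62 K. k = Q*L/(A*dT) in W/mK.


k = 164*13.6/1000/(8/10000*62) = 44.97 W/mK

44.97


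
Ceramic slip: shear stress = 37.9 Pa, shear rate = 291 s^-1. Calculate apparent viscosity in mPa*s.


eta = tau/gamma * 1000 = 37.9/291 * 1000 = 130.2 mPa*s

130.2


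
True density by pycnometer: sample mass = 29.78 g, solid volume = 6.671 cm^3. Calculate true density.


TD = 29.78 / 6.671 = 4.464 g/cm^3

4.464


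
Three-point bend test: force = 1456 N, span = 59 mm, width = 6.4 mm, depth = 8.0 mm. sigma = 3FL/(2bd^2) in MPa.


sigma = 3*1456*59/(2*6.4*8.0^2) = 314.6 MPa

314.6


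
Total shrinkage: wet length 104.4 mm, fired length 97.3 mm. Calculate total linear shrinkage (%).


TS = (104.4 - 97.3) / 104.4 * 100 = 6.8%

6.8


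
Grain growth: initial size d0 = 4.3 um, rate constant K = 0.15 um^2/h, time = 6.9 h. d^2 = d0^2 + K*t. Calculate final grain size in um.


d^2 = 4.3^2 + 0.15*6.9 = 19.525
d = sqrt(19.525) = 4.42 um

4.42


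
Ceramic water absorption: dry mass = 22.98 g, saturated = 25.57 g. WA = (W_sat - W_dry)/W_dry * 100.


WA = (25.57 - 22.98) / 22.98 * 100 = 11.27%

11.27


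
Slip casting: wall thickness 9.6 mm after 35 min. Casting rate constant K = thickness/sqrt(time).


K = 9.6 / sqrt(35) = 9.6 / 5.9161 = 1.623 mm/min^0.5

1.623


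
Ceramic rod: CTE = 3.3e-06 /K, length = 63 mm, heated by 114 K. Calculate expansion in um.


dL = 3.3e-06 * 63 * 114 * 1000 = 23.701 um

23.701


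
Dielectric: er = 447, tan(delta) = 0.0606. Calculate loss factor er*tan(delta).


Loss = 447 * 0.0606 = 27.088

27.088


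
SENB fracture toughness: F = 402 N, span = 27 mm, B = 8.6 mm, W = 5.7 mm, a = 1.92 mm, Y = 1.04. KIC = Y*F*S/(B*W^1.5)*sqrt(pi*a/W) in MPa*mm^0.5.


KIC = 1.04*402*27/(8.6*5.7^1.5)*sqrt(pi*1.92/5.7) = 99.22

99.22


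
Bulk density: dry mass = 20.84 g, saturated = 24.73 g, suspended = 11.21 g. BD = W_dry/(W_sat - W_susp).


BD = 20.84 / (24.73 - 11.21) = 20.84 / 13.52 = 1.541 g/cm^3

1.541


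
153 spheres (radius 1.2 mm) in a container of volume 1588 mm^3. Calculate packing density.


V_sphere = 4/3*pi*1.2^3 = 7.2382 mm^3
Total V = 153*7.2382 = 1107.4446 mm^3
PD = 1107.4446 / 1588 = 0.697

0.697


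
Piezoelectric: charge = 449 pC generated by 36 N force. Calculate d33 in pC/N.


d33 = 449 / 36 = 12.5 pC/N

12.5


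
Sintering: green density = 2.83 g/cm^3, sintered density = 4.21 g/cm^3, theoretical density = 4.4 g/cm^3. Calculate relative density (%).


Relative = 4.21 / 4.4 * 100 = 95.7%

95.7


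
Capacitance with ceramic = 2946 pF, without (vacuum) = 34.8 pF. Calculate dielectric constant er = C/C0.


er = 2946 / 34.8 = 84.66

84.66


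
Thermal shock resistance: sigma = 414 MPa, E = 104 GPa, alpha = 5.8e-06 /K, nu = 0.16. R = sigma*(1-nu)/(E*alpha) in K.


R = 414*(1-0.16)/(104*1000*5.8e-06) = 577 K

577


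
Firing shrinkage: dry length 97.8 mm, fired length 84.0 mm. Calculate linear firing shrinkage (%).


FS = (97.8 - 84.0) / 97.8 * 100 = 14.11%

14.11


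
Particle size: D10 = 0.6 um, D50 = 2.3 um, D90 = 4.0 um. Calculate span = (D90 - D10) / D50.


Span = (4.0 - 0.6) / 2.3 = 3.4 / 2.3 = 1.478

1.478


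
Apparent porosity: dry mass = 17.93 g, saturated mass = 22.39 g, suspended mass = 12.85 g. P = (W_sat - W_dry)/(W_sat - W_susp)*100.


P = (22.39 - 17.93) / (22.39 - 12.85) * 100 = 4.46 / 9.54 * 100 = 46.8%

46.8


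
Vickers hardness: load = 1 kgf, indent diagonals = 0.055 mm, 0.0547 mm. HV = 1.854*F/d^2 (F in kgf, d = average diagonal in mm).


d_avg = (0.055+0.0547)/2 = 0.05485 mm
HV = 1.854*1/0.05485^2 = 616

616


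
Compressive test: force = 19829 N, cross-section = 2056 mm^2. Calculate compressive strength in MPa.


CS = 19829 / 2056 = 9.6 MPa

9.6


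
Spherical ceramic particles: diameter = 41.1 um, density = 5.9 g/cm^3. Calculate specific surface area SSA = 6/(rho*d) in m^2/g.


SSA = 6 / (5.9 * 41.1) = 0.025 m^2/g

0.025


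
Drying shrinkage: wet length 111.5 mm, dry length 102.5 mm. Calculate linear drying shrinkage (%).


DS = (111.5 - 102.5) / 111.5 * 100 = 8.07%

8.07


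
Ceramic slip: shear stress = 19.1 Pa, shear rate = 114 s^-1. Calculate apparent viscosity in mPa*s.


eta = tau/gamma * 1000 = 19.1/114 * 1000 = 167.5 mPa*s

167.5


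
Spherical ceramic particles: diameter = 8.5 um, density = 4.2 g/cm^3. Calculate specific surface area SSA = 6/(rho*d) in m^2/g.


SSA = 6 / (4.2 * 8.5) = 0.168 m^2/g

0.168


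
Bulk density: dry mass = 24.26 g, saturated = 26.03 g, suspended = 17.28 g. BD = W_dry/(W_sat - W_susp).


BD = 24.26 / (26.03 - 17.28) = 24.26 / 8.75 = 2.773 g/cm^3

2.773


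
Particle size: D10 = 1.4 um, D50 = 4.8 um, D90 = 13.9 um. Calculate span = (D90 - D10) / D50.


Span = (13.9 - 1.4) / 4.8 = 12.5 / 4.8 = 2.604

2.604


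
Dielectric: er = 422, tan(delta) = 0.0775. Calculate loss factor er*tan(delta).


Loss = 422 * 0.0775 = 32.705

32.705


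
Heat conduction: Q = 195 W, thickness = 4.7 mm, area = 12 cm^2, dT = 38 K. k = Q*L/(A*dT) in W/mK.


k = 195*4.7/1000/(12/10000*38) = 20.1 W/mK

20.1


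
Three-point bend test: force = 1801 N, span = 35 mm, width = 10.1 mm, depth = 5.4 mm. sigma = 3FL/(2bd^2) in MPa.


sigma = 3*1801*35/(2*10.1*5.4^2) = 321.0 MPa

321.0


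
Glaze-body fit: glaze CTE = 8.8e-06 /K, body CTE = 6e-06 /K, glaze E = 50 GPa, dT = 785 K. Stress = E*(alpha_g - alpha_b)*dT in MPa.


Stress = 50*1000*(8.8e-06 - 6e-06)*785 = 109.9 MPa

109.9


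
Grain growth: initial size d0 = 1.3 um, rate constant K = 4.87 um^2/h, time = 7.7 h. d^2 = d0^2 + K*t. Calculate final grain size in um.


d^2 = 1.3^2 + 4.87*7.7 = 39.189
d = sqrt(39.189) = 6.26 um

6.26


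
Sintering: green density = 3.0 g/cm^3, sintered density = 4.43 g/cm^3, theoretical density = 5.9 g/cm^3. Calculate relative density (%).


Relative = 4.43 / 5.9 * 100 = 75.1%

75.1


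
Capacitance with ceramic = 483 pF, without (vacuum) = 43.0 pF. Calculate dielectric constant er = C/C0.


er = 483 / 43.0 = 11.23

11.23


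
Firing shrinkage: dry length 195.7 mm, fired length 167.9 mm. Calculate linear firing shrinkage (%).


FS = (195.7 - 167.9) / 195.7 * 100 = 14.21%

14.21


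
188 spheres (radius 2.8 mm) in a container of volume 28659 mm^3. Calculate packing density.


V_sphere = 4/3*pi*2.8^3 = 91.9523 mm^3
Total V = 188*91.9523 = 17287.0324 mm^3
PD = 17287.0324 / 28659 = 0.603

0.603


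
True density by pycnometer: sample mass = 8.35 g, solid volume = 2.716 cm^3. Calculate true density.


TD = 8.35 / 2.716 = 3.074 g/cm^3

3.074


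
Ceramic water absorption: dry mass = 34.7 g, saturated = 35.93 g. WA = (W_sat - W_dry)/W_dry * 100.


WA = (35.93 - 34.7) / 34.7 * 100 = 3.54%

3.54


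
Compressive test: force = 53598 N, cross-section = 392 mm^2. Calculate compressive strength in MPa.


CS = 53598 / 392 = 136.7 MPa

136.7


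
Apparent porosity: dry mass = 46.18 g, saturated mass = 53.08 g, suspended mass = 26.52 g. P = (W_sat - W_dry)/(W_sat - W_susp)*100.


P = (53.08 - 46.18) / (53.08 - 26.52) * 100 = 6.9 / 26.56 * 100 = 26.0%

26.0


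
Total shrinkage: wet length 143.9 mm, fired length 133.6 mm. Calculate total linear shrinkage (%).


TS = (143.9 - 133.6) / 143.9 * 100 = 7.16%

7.16


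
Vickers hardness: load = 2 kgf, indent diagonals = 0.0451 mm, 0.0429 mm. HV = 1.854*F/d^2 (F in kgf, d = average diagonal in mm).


d_avg = (0.0451+0.0429)/2 = 0.044 mm
HV = 1.854*2/0.044^2 = 1915

1915


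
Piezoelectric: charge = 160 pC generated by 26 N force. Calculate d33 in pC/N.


d33 = 160 / 26 = 6.2 pC/N

6.2


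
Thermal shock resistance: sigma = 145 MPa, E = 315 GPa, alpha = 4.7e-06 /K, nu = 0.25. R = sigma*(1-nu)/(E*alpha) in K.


R = 145*(1-0.25)/(315*1000*4.7e-06) = 73 K

73


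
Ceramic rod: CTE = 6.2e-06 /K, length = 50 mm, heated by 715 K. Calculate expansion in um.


dL = 6.2e-06 * 50 * 715 * 1000 = 221.65 um

221.65


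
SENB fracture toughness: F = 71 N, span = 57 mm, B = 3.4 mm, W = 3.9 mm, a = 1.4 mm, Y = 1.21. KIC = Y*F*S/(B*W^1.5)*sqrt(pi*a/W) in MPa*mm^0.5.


KIC = 1.21*71*57/(3.4*3.9^1.5)*sqrt(pi*1.4/3.9) = 198.59

198.59
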